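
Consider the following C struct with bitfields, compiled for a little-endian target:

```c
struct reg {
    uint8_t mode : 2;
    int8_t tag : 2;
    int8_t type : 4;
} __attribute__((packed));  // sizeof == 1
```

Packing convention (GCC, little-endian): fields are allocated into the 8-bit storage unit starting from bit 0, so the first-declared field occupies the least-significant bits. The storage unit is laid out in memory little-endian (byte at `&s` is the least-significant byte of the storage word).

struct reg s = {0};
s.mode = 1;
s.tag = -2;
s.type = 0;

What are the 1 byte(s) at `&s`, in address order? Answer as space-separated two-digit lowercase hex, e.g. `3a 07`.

[0+:2] mode=1 & 0x3 = 0x1; word=0x01
[2+:2] tag=-2 & 0x3 = 0x2; word=0x09
[4+:4] type=0 & 0xf = 0x0; word=0x09
word = 0x09 → little-endian bytes:
  [0]=0x09

09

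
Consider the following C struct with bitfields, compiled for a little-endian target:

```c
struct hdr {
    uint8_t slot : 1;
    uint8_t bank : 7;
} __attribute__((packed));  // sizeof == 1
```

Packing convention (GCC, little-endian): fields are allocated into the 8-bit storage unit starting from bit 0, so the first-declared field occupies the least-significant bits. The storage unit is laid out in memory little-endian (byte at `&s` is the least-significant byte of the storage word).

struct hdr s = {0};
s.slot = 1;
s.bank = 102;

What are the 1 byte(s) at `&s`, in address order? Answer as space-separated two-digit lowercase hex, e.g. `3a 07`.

slot (1b) val=1 bits=0x1 at bit 0: 0x01
bank (7b) val=102 bits=0x66 at bit 1: 0xcd
word = 0xcd → little-endian bytes:
  [0]=0xcd

cd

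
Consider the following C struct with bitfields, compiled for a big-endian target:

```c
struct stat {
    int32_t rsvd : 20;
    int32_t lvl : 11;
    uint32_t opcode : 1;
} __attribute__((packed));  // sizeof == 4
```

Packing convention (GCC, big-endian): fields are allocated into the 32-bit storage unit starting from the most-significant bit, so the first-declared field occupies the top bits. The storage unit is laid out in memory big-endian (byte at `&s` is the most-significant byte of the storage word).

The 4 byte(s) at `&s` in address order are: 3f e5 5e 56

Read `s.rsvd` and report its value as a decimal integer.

[0]=0x3f [1]=0xe5 [2]=0x5e [3]=0x56 (big-endian) → word 0x3fe55e56
rsvd:20 @ bit 12 → (0x3fe55e56>>12)&0xfffff = 0x3fe55  ←
lvl:11 @ bit 1 → (0x3fe55e56>>1)&0x7ff = 0x72b
opcode:1 @ bit 0 → (0x3fe55e56>>0)&0x1 = 0x0
rsvd signed 20b, MSB=0: value = 261717

261717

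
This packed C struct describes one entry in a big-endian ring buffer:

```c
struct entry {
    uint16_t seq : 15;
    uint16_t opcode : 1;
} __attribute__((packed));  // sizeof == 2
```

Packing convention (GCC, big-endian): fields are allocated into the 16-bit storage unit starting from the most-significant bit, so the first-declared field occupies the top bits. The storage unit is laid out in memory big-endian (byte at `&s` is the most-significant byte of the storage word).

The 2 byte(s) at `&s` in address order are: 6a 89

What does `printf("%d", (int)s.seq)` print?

[0]=0x6a [1]=0x89 (big-endian) → word 0x6a89
seq [1+:15] = (word>>1) & 0x7fff = 13636  ←
opcode [0+:1] = (word>>0) & 0x1 = 1

13636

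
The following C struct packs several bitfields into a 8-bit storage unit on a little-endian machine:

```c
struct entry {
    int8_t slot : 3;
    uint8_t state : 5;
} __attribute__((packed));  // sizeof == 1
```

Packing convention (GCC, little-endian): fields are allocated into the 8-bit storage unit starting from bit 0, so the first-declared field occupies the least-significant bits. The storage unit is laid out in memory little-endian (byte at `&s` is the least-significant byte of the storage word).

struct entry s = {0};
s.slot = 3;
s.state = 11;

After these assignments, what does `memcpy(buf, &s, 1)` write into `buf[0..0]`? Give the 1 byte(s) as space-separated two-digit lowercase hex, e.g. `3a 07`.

[0+:3] slot=3 & 0x7 = 0x3; word=0x03
[3+:5] state=11 & 0x1f = 0xb; word=0x5b
word = 0x5b → little-endian bytes:
  [0]=0x5b

5b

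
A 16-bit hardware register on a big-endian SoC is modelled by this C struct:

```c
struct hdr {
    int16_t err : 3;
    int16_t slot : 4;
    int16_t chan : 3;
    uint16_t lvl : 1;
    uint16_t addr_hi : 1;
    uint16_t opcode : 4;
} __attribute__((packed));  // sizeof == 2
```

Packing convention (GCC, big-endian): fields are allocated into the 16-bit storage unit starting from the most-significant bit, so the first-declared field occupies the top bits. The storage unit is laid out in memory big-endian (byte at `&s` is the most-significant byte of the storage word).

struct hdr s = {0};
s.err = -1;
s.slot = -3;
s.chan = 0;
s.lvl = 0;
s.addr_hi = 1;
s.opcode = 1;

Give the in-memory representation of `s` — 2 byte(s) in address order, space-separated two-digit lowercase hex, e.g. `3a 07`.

fa 11

err (3b) val=-1 bits=0x7 at bit 13: 0xe000
slot (4b) val=-3 bits=0xd at bit 9: 0xfa00
chan (3b) val=0 bits=0x0 at bit 6: 0xfa00
lvl (1b) val=0 bits=0x0 at bit 5: 0xfa00
addr_hi (1b) val=1 bits=0x1 at bit 4: 0xfa10
opcode (4b) val=1 bits=0x1 at bit 0: 0xfa11
word = 0xfa11 → big-endian bytes:
  [0]=0xfa  [1]=0x11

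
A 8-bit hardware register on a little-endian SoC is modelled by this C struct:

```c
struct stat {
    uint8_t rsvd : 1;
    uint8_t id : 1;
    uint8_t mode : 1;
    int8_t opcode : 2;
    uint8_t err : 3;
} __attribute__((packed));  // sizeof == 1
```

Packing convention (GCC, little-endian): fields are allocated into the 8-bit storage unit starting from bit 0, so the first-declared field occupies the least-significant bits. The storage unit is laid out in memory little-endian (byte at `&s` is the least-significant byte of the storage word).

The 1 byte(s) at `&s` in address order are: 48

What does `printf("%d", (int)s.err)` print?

2

[0]=0x48 (little-endian) → word 0x48
rsvd:1 @ bit 0 → (0x48>>0)&0x1 = 0x0
id:1 @ bit 1 → (0x48>>1)&0x1 = 0x0
mode:1 @ bit 2 → (0x48>>2)&0x1 = 0x0
opcode:2 @ bit 3 → (0x48>>3)&0x3 = 0x1
err:3 @ bit 5 → (0x48>>5)&0x7 = 0x2  ←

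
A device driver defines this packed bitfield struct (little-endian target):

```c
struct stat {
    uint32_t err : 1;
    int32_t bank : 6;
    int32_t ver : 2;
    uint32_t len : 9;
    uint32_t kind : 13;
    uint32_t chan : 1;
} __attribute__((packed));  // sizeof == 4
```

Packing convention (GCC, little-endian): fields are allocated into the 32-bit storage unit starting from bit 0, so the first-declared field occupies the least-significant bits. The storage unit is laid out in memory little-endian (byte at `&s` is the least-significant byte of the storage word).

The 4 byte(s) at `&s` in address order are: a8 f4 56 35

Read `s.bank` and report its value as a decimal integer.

20

[0]=0xa8 [1]=0xf4 [2]=0x56 [3]=0x35 (little-endian) → word 0x3556f4a8
err [0+:1] = (word>>0) & 0x1 = 0
bank [1+:6] = (word>>1) & 0x3f = 20  ←
ver [7+:2] = (word>>7) & 0x3 = 1
len [9+:9] = (word>>9) & 0x1ff = 378
kind [18+:13] = (word>>18) & 0x1fff = 3413
chan [31+:1] = (word>>31) & 0x1 = 0
bank signed 6b, MSB=0: value = 20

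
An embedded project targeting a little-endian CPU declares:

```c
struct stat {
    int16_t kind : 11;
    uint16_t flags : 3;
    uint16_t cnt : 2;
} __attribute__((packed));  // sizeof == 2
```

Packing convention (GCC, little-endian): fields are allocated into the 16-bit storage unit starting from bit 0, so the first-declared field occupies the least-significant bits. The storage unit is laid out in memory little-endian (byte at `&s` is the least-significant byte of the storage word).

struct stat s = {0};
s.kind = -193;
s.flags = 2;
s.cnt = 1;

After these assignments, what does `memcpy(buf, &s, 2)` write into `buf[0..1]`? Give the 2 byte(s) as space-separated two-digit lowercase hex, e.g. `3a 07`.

3f 57

[0+:11] kind=-193 & 0x7ff = 0x73f; word=0x073f
[11+:3] flags=2 & 0x7 = 0x2; word=0x173f
[14+:2] cnt=1 & 0x3 = 0x1; word=0x573f
word = 0x573f → little-endian bytes:
  [0]=0x3f  [1]=0x57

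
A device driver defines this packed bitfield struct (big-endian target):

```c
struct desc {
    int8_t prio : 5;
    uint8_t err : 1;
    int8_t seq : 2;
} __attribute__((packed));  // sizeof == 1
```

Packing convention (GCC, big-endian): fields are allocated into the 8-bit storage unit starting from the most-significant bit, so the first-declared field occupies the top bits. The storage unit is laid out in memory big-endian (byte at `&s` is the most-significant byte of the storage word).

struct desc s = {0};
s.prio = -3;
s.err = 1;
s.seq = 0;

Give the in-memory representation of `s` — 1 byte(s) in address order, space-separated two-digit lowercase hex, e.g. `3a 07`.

prio (5b) val=-3 bits=0x1d at bit 3: 0xe8
err (1b) val=1 bits=0x1 at bit 2: 0xec
seq (2b) val=0 bits=0x0 at bit 0: 0xec
word = 0xec → big-endian bytes:
  [0]=0xec

ec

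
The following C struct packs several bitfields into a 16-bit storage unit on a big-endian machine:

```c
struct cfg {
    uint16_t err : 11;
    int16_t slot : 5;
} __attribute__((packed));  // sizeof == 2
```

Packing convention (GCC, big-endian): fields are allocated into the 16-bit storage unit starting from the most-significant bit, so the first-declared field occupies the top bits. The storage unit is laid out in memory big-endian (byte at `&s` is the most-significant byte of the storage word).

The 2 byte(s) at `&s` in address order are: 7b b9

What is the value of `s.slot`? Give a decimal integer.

[0]=0x7b [1]=0xb9 (big-endian) → word 0x7bb9
err:11 @ bit 5 → (0x7bb9>>5)&0x7ff = 0x3dd
slot:5 @ bit 0 → (0x7bb9>>0)&0x1f = 0x19  ←
slot signed 5b, MSB=1: 25 - 32 = -7

-7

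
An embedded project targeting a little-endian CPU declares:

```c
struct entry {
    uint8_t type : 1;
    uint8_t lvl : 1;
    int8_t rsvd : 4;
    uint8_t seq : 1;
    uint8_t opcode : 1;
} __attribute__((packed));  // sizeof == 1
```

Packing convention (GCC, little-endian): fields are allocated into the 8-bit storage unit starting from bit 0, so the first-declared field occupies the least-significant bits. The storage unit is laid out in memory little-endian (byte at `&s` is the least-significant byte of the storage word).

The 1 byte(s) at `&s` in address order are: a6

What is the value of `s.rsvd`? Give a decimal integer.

-7

[0]=0xa6 (little-endian) → word 0xa6
type [0+:1] = (word>>0) & 0x1 = 0
lvl [1+:1] = (word>>1) & 0x1 = 1
rsvd [2+:4] = (word>>2) & 0xf = 9  ←
seq [6+:1] = (word>>6) & 0x1 = 0
opcode [7+:1] = (word>>7) & 0x1 = 1
rsvd signed 4b, MSB=1: 9 - 16 = -7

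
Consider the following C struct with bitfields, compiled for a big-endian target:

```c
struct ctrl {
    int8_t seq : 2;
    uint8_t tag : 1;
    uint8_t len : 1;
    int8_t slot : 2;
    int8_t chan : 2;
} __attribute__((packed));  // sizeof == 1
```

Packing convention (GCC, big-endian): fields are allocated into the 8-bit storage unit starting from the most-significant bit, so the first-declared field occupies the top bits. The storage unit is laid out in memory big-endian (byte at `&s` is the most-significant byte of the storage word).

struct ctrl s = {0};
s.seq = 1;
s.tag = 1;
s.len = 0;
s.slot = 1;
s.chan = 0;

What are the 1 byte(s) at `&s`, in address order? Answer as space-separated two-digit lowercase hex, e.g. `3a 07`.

seq (2b) val=1 bits=0x1 at bit 6: 0x40
tag (1b) val=1 bits=0x1 at bit 5: 0x60
len (1b) val=0 bits=0x0 at bit 4: 0x60
slot (2b) val=1 bits=0x1 at bit 2: 0x64
chan (2b) val=0 bits=0x0 at bit 0: 0x64
word = 0x64 → big-endian bytes:
  [0]=0x64

64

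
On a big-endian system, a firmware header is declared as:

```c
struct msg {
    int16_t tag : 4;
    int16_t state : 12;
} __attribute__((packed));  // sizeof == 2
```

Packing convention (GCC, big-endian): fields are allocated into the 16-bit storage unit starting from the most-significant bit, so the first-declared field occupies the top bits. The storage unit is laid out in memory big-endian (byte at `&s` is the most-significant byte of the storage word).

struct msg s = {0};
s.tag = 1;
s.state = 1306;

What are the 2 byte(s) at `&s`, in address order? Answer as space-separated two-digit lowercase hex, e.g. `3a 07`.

tag:4 = 1 → 0x1 << 12 → word 0x1000
state:12 = 1306 → 0x51a << 0 → word 0x151a
word = 0x151a → big-endian bytes:
  [0]=0x15  [1]=0x1a

15 1a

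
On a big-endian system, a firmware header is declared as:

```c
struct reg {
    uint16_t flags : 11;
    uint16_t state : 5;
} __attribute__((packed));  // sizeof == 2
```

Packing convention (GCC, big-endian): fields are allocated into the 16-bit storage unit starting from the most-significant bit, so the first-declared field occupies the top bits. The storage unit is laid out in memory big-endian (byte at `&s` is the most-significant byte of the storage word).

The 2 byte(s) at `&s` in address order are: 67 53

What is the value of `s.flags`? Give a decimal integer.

826

[0]=0x67 [1]=0x53 (big-endian) → word 0x6753
flags [5+:11] = (word>>5) & 0x7ff = 826  ←
state [0+:5] = (word>>0) & 0x1f = 19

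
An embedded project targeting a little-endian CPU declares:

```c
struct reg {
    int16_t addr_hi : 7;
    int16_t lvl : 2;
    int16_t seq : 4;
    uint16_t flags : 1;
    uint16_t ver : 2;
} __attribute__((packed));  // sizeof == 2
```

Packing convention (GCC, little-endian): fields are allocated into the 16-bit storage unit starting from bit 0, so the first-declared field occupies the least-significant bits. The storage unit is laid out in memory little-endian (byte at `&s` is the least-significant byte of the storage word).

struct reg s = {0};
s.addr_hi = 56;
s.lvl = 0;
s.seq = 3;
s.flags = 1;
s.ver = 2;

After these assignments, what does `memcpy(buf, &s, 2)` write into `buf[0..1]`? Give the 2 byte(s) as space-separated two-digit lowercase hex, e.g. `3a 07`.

38 a6

addr_hi:7 = 56 → 0x38 << 0 → word 0x0038
lvl:2 = 0 → 0x0 << 7 → word 0x0038
seq:4 = 3 → 0x3 << 9 → word 0x0638
flags:1 = 1 → 0x1 << 13 → word 0x2638
ver:2 = 2 → 0x2 << 14 → word 0xa638
word = 0xa638 → little-endian bytes:
  [0]=0x38  [1]=0xa6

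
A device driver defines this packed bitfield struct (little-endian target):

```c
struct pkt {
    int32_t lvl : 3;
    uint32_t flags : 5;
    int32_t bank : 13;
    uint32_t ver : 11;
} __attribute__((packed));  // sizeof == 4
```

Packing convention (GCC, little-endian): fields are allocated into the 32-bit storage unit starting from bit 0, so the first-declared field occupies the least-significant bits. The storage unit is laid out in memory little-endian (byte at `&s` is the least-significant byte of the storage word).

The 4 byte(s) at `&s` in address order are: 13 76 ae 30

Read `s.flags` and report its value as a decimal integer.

2

[0]=0x13 [1]=0x76 [2]=0xae [3]=0x30 (little-endian) → word 0x30ae7613
lvl [0+:3] = (word>>0) & 0x7 = 3
flags [3+:5] = (word>>3) & 0x1f = 2  ←
bank [8+:13] = (word>>8) & 0x1fff = 3702
ver [21+:11] = (word>>21) & 0x7ff = 389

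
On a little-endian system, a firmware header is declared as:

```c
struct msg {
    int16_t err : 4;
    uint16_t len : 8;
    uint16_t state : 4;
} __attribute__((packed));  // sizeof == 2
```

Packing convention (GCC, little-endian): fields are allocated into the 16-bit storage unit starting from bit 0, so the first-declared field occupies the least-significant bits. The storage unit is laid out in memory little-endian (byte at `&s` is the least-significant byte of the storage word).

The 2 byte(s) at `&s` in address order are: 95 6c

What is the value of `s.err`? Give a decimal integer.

[0]=0x95 [1]=0x6c (little-endian) → word 0x6c95
err [0+:4] = (word>>0) & 0xf = 5  ←
len [4+:8] = (word>>4) & 0xff = 201
state [12+:4] = (word>>12) & 0xf = 6
err signed 4b, MSB=0: value = 5

5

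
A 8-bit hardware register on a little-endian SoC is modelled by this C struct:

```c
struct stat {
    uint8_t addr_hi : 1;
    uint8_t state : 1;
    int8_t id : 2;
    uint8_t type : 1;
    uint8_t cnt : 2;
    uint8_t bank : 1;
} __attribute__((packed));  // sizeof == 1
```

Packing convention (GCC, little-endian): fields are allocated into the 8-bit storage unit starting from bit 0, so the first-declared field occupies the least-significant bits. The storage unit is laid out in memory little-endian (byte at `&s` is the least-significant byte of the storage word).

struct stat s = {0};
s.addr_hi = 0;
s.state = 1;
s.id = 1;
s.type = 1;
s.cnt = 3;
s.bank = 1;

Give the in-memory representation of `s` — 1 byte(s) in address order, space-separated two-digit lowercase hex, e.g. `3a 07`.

addr_hi:1 = 0 → 0x0 << 0 → word 0x00
state:1 = 1 → 0x1 << 1 → word 0x02
id:2 = 1 → 0x1 << 2 → word 0x06
type:1 = 1 → 0x1 << 4 → word 0x16
cnt:2 = 3 → 0x3 << 5 → word 0x76
bank:1 = 1 → 0x1 << 7 → word 0xf6
word = 0xf6 → little-endian bytes:
  [0]=0xf6

f6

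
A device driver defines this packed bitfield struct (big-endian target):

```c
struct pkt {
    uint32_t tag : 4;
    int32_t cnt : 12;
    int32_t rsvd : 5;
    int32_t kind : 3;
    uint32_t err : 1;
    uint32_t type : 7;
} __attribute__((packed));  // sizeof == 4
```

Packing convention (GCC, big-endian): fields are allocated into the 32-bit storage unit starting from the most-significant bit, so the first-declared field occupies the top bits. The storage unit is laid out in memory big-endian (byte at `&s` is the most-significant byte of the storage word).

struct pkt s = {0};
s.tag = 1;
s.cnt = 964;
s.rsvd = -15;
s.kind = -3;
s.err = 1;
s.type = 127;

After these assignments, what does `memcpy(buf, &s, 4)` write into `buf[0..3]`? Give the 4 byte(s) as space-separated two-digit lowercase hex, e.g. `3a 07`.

tag (4b) val=1 bits=0x1 at bit 28: 0x10000000
cnt (12b) val=964 bits=0x3c4 at bit 16: 0x13c40000
rsvd (5b) val=-15 bits=0x11 at bit 11: 0x13c48800
kind (3b) val=-3 bits=0x5 at bit 8: 0x13c48d00
err (1b) val=1 bits=0x1 at bit 7: 0x13c48d80
type (7b) val=127 bits=0x7f at bit 0: 0x13c48dff
word = 0x13c48dff → big-endian bytes:
  [0]=0x13  [1]=0xc4  [2]=0x8d  [3]=0xff

13 c4 8d ff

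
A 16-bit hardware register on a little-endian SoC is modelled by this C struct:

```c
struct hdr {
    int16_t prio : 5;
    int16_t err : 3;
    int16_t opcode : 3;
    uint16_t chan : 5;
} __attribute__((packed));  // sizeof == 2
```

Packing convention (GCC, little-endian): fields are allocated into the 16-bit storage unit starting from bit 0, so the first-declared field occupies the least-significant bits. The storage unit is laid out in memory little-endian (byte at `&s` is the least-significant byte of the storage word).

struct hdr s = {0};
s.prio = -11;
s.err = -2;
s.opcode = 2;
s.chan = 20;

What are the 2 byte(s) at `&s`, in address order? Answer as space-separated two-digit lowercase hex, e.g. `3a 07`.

d5 a2

[0+:5] prio=-11 & 0x1f = 0x15; word=0x0015
[5+:3] err=-2 & 0x7 = 0x6; word=0x00d5
[8+:3] opcode=2 & 0x7 = 0x2; word=0x02d5
[11+:5] chan=20 & 0x1f = 0x14; word=0xa2d5
word = 0xa2d5 → little-endian bytes:
  [0]=0xd5  [1]=0xa2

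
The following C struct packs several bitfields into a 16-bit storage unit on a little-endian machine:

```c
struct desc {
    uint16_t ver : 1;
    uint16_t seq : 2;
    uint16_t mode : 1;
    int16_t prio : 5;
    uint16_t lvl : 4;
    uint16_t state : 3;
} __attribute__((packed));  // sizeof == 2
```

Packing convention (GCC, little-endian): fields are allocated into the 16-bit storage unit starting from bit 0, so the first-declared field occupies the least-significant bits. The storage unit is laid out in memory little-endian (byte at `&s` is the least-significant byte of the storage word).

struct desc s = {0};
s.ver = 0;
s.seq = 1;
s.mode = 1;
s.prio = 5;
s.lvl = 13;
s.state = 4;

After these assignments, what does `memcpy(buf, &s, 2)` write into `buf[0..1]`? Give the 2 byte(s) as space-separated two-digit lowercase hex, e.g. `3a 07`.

[0+:1] ver=0 & 0x1 = 0x0; word=0x0000
[1+:2] seq=1 & 0x3 = 0x1; word=0x0002
[3+:1] mode=1 & 0x1 = 0x1; word=0x000a
[4+:5] prio=5 & 0x1f = 0x5; word=0x005a
[9+:4] lvl=13 & 0xf = 0xd; word=0x1a5a
[13+:3] state=4 & 0x7 = 0x4; word=0x9a5a
word = 0x9a5a → little-endian bytes:
  [0]=0x5a  [1]=0x9a

5a 9a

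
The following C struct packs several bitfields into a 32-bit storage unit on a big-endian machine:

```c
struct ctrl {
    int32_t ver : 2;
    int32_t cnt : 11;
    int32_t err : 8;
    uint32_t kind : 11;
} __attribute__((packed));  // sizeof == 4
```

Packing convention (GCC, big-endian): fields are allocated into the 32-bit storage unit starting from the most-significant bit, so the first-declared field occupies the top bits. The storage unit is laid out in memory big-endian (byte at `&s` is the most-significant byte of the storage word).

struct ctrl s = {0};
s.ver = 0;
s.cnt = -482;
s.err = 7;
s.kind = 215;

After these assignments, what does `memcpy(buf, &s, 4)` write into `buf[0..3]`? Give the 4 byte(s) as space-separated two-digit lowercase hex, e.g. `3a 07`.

ver:2 = 0 → 0x0 << 30 → word 0x00000000
cnt:11 = -482 → 0x61e << 19 → word 0x30f00000
err:8 = 7 → 0x7 << 11 → word 0x30f03800
kind:11 = 215 → 0xd7 << 0 → word 0x30f038d7
word = 0x30f038d7 → big-endian bytes:
  [0]=0x30  [1]=0xf0  [2]=0x38  [3]=0xd7

30 f0 38 d7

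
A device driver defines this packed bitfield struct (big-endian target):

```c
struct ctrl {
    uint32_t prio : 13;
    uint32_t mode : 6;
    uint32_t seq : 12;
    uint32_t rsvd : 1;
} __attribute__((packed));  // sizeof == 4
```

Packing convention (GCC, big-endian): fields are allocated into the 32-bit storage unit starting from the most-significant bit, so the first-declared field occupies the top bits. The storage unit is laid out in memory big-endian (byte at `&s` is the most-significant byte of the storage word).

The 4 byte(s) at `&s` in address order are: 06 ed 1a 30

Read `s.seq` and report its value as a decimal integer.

3352

[0]=0x06 [1]=0xed [2]=0x1a [3]=0x30 (big-endian) → word 0x06ed1a30
prio:13 @ bit 19 → (0x06ed1a30>>19)&0x1fff = 0xdd
mode:6 @ bit 13 → (0x06ed1a30>>13)&0x3f = 0x28
seq:12 @ bit 1 → (0x06ed1a30>>1)&0xfff = 0xd18  ←
rsvd:1 @ bit 0 → (0x06ed1a30>>0)&0x1 = 0x0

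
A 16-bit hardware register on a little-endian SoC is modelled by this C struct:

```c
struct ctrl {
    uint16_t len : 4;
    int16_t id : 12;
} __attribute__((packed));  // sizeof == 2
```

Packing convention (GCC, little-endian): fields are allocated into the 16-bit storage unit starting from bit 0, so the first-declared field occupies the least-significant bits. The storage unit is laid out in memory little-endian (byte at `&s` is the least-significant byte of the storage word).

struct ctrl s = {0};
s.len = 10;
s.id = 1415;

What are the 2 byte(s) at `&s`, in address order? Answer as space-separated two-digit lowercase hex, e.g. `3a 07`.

[0+:4] len=10 & 0xf = 0xa; word=0x000a
[4+:12] id=1415 & 0xfff = 0x587; word=0x587a
word = 0x587a → little-endian bytes:
  [0]=0x7a  [1]=0x58

7a 58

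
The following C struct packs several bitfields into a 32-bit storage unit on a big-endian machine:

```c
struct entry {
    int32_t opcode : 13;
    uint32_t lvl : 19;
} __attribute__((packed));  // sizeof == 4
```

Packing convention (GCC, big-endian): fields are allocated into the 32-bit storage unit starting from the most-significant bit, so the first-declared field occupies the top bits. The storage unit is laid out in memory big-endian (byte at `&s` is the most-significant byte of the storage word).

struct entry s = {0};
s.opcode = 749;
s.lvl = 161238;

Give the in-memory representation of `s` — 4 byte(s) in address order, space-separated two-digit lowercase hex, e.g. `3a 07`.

17 6a 75 d6

opcode:13 = 749 → 0x2ed << 19 → word 0x17680000
lvl:19 = 161238 → 0x275d6 << 0 → word 0x176a75d6
word = 0x176a75d6 → big-endian bytes:
  [0]=0x17  [1]=0x6a  [2]=0x75  [3]=0xd6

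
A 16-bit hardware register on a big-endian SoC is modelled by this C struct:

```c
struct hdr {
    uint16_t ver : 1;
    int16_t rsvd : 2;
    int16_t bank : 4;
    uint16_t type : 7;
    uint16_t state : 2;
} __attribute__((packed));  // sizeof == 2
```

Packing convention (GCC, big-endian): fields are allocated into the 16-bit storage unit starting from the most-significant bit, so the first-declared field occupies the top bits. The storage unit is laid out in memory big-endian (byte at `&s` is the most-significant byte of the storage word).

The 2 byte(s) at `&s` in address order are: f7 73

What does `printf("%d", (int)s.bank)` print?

-5

[0]=0xf7 [1]=0x73 (big-endian) → word 0xf773
ver [15+:1] = (word>>15) & 0x1 = 1
rsvd [13+:2] = (word>>13) & 0x3 = 3
bank [9+:4] = (word>>9) & 0xf = 11  ←
type [2+:7] = (word>>2) & 0x7f = 92
state [0+:2] = (word>>0) & 0x3 = 3
bank signed 4b, MSB=1: 11 - 16 = -5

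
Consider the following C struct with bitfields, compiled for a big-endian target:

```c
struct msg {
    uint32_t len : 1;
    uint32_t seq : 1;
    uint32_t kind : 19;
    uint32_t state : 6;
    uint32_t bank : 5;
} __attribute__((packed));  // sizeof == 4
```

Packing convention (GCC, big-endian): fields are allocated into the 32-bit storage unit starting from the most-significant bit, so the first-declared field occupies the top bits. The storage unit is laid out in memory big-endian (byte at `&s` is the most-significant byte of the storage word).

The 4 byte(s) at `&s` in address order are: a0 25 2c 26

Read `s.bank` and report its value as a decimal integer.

6

[0]=0xa0 [1]=0x25 [2]=0x2c [3]=0x26 (big-endian) → word 0xa0252c26
len [31+:1] = (word>>31) & 0x1 = 1
seq [30+:1] = (word>>30) & 0x1 = 0
kind [11+:19] = (word>>11) & 0x7ffff = 263333
state [5+:6] = (word>>5) & 0x3f = 33
bank [0+:5] = (word>>0) & 0x1f = 6  ←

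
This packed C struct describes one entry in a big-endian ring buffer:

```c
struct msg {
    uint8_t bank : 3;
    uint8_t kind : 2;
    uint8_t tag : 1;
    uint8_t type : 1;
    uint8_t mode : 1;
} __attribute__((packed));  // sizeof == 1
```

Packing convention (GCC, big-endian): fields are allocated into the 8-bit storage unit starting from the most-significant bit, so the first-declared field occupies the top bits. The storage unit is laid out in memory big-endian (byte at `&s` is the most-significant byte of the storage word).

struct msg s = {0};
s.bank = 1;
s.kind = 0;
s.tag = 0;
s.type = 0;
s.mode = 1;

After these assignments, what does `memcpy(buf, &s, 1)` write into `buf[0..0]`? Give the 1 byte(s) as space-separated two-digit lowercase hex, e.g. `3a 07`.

21

bank:3 = 1 → 0x1 << 5 → word 0x20
kind:2 = 0 → 0x0 << 3 → word 0x20
tag:1 = 0 → 0x0 << 2 → word 0x20
type:1 = 0 → 0x0 << 1 → word 0x20
mode:1 = 1 → 0x1 << 0 → word 0x21
word = 0x21 → big-endian bytes:
  [0]=0x21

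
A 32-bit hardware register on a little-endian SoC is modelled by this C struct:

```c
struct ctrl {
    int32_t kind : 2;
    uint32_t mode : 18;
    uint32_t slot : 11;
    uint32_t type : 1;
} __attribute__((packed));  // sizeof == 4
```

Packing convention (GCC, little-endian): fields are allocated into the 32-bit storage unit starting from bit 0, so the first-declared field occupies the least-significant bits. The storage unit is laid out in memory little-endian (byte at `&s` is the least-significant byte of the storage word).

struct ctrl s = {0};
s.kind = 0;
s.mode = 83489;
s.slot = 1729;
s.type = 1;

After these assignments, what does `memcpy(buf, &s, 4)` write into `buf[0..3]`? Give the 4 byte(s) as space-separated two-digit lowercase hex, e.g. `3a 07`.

kind:2 = 0 → 0x0 << 0 → word 0x00000000
mode:18 = 83489 → 0x14621 << 2 → word 0x00051884
slot:11 = 1729 → 0x6c1 << 20 → word 0x6c151884
type:1 = 1 → 0x1 << 31 → word 0xec151884
word = 0xec151884 → little-endian bytes:
  [0]=0x84  [1]=0x18  [2]=0x15  [3]=0xec

84 18 15 ec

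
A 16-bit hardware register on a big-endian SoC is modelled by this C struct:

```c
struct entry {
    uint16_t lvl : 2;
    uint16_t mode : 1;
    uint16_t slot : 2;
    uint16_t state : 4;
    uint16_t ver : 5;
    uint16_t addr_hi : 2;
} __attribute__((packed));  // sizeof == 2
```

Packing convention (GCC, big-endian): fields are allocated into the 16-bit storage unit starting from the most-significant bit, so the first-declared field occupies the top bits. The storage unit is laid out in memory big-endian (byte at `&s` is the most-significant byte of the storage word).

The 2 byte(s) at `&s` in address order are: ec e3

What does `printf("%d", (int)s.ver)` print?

24

[0]=0xec [1]=0xe3 (big-endian) → word 0xece3
lvl:2 @ bit 14 → (0xece3>>14)&0x3 = 0x3
mode:1 @ bit 13 → (0xece3>>13)&0x1 = 0x1
slot:2 @ bit 11 → (0xece3>>11)&0x3 = 0x1
state:4 @ bit 7 → (0xece3>>7)&0xf = 0x9
ver:5 @ bit 2 → (0xece3>>2)&0x1f = 0x18  ←
addr_hi:2 @ bit 0 → (0xece3>>0)&0x3 = 0x3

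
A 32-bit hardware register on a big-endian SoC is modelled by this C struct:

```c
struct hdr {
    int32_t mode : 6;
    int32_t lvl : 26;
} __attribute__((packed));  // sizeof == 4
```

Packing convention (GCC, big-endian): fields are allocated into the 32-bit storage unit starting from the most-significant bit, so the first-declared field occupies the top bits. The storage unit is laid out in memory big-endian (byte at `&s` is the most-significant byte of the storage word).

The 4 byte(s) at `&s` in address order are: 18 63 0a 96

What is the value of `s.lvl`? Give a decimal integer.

6490774

[0]=0x18 [1]=0x63 [2]=0x0a [3]=0x96 (big-endian) → word 0x18630a96
mode:6 @ bit 26 → (0x18630a96>>26)&0x3f = 0x6
lvl:26 @ bit 0 → (0x18630a96>>0)&0x3ffffff = 0x630a96  ←
lvl signed 26b, MSB=0: value = 6490774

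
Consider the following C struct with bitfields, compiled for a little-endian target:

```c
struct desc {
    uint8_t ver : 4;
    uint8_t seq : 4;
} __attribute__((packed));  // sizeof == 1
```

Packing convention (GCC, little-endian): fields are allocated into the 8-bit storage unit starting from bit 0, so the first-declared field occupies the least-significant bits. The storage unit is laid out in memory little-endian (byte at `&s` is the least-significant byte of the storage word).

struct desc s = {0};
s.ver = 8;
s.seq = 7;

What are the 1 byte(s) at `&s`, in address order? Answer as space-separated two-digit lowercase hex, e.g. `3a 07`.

78

ver (4b) val=8 bits=0x8 at bit 0: 0x08
seq (4b) val=7 bits=0x7 at bit 4: 0x78
word = 0x78 → little-endian bytes:
  [0]=0x78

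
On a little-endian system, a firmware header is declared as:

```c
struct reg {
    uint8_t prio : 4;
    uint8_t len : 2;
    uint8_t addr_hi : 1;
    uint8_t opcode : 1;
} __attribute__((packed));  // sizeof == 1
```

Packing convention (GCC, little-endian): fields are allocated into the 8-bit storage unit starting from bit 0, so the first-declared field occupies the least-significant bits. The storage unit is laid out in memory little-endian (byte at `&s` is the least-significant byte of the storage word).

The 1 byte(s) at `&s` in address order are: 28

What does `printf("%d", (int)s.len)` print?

2

[0]=0x28 (little-endian) → word 0x28
prio:4 @ bit 0 → (0x28>>0)&0xf = 0x8
len:2 @ bit 4 → (0x28>>4)&0x3 = 0x2  ←
addr_hi:1 @ bit 6 → (0x28>>6)&0x1 = 0x0
opcode:1 @ bit 7 → (0x28>>7)&0x1 = 0x0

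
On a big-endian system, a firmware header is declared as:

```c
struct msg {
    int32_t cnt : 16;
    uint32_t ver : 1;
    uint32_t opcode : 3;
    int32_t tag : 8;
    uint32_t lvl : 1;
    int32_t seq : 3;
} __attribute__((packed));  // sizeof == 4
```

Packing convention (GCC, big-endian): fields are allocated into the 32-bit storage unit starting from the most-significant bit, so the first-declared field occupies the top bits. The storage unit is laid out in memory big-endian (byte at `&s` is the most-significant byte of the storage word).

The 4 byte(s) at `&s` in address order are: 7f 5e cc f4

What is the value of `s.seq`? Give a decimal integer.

-4

[0]=0x7f [1]=0x5e [2]=0xcc [3]=0xf4 (big-endian) → word 0x7f5eccf4
cnt [16+:16] = (word>>16) & 0xffff = 32606
ver [15+:1] = (word>>15) & 0x1 = 1
opcode [12+:3] = (word>>12) & 0x7 = 4
tag [4+:8] = (word>>4) & 0xff = 207
lvl [3+:1] = (word>>3) & 0x1 = 0
seq [0+:3] = (word>>0) & 0x7 = 4  ←
seq signed 3b, MSB=1: 4 - 8 = -4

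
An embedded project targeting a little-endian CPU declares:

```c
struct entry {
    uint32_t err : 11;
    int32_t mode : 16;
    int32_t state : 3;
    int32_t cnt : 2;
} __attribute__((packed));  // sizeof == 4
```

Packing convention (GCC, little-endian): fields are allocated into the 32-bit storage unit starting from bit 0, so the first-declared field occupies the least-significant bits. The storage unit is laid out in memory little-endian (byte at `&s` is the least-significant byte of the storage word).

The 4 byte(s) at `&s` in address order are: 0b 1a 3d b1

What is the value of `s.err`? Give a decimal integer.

[0]=0x0b [1]=0x1a [2]=0x3d [3]=0xb1 (little-endian) → word 0xb13d1a0b
err [0+:11] = (word>>0) & 0x7ff = 523  ←
mode [11+:16] = (word>>11) & 0xffff = 10147
state [27+:3] = (word>>27) & 0x7 = 6
cnt [30+:2] = (word>>30) & 0x3 = 2

523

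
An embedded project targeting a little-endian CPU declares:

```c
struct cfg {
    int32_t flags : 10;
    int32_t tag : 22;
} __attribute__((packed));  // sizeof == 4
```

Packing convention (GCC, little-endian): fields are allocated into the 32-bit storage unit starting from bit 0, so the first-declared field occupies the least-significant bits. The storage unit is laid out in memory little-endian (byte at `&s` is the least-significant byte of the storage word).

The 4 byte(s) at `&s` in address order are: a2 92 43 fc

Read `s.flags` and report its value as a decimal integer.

[0]=0xa2 [1]=0x92 [2]=0x43 [3]=0xfc (little-endian) → word 0xfc4392a2
flags [0+:10] = (word>>0) & 0x3ff = 674  ←
tag [10+:22] = (word>>10) & 0x3fffff = 4133092
flags signed 10b, MSB=1: 674 - 1024 = -350

-350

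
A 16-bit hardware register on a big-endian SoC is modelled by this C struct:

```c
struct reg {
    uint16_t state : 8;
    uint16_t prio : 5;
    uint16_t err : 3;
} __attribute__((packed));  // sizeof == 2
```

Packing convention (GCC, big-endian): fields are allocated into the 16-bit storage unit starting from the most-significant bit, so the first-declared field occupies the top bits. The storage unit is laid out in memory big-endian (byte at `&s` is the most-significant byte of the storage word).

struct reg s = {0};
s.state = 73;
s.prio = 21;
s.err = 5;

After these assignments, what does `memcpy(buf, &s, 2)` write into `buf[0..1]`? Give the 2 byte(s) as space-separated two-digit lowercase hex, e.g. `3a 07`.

state:8 = 73 → 0x49 << 8 → word 0x4900
prio:5 = 21 → 0x15 << 3 → word 0x49a8
err:3 = 5 → 0x5 << 0 → word 0x49ad
word = 0x49ad → big-endian bytes:
  [0]=0x49  [1]=0xad

49 ad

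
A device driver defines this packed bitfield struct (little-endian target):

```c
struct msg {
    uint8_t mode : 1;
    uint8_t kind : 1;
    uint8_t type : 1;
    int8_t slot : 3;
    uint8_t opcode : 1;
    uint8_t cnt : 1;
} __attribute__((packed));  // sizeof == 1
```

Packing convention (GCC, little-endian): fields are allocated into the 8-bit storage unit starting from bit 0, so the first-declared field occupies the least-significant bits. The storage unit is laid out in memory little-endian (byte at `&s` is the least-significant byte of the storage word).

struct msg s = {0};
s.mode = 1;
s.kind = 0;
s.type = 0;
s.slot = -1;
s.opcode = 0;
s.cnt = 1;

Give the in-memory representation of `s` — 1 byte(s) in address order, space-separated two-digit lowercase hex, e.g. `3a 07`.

b9

[0+:1] mode=1 & 0x1 = 0x1; word=0x01
[1+:1] kind=0 & 0x1 = 0x0; word=0x01
[2+:1] type=0 & 0x1 = 0x0; word=0x01
[3+:3] slot=-1 & 0x7 = 0x7; word=0x39
[6+:1] opcode=0 & 0x1 = 0x0; word=0x39
[7+:1] cnt=1 & 0x1 = 0x1; word=0xb9
word = 0xb9 → little-endian bytes:
  [0]=0xb9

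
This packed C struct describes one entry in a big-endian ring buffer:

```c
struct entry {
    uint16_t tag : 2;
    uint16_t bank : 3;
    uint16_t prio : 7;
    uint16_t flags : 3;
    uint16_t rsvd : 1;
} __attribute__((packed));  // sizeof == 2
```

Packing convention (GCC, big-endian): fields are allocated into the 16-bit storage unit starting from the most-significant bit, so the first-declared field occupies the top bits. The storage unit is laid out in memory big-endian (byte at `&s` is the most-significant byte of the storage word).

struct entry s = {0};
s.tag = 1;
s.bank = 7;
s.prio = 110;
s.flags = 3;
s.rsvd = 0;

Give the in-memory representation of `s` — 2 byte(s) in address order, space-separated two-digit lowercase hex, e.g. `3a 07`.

7e e6

tag (2b) val=1 bits=0x1 at bit 14: 0x4000
bank (3b) val=7 bits=0x7 at bit 11: 0x7800
prio (7b) val=110 bits=0x6e at bit 4: 0x7ee0
flags (3b) val=3 bits=0x3 at bit 1: 0x7ee6
rsvd (1b) val=0 bits=0x0 at bit 0: 0x7ee6
word = 0x7ee6 → big-endian bytes:
  [0]=0x7e  [1]=0xe6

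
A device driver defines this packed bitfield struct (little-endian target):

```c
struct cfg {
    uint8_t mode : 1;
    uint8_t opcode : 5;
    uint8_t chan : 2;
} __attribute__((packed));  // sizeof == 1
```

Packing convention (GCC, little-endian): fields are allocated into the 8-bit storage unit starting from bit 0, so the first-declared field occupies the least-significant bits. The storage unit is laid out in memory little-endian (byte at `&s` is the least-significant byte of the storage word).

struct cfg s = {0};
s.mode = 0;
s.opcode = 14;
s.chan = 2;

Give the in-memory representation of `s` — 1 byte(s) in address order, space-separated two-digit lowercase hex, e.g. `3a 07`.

mode (1b) val=0 bits=0x0 at bit 0: 0x00
opcode (5b) val=14 bits=0xe at bit 1: 0x1c
chan (2b) val=2 bits=0x2 at bit 6: 0x9c
word = 0x9c → little-endian bytes:
  [0]=0x9c

9c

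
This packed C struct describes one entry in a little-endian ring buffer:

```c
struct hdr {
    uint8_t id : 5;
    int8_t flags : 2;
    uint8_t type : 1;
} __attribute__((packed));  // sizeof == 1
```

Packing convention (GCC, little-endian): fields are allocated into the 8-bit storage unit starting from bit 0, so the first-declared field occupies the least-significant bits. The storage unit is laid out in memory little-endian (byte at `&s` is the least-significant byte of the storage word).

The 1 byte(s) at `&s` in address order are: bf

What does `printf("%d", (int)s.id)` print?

[0]=0xbf (little-endian) → word 0xbf
id:5 @ bit 0 → (0xbf>>0)&0x1f = 0x1f  ←
flags:2 @ bit 5 → (0xbf>>5)&0x3 = 0x1
type:1 @ bit 7 → (0xbf>>7)&0x1 = 0x1

31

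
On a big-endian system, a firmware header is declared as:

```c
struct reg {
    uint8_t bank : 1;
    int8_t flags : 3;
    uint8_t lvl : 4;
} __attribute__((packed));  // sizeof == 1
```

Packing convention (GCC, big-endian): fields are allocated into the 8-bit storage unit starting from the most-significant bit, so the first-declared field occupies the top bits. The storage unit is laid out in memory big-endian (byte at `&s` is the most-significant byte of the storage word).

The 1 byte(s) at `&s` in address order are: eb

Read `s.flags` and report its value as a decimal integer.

[0]=0xeb (big-endian) → word 0xeb
bank:1 @ bit 7 → (0xeb>>7)&0x1 = 0x1
flags:3 @ bit 4 → (0xeb>>4)&0x7 = 0x6  ←
lvl:4 @ bit 0 → (0xeb>>0)&0xf = 0xb
flags signed 3b, MSB=1: 6 - 8 = -2

-2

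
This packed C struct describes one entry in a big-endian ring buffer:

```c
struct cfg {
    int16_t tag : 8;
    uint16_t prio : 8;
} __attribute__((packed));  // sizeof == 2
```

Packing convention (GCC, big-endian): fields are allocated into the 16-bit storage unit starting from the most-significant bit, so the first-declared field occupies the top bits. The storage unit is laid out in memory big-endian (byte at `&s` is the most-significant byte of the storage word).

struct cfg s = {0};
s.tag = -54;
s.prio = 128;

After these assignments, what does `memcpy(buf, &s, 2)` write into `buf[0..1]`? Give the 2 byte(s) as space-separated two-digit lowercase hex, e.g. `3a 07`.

[8+:8] tag=-54 & 0xff = 0xca; word=0xca00
[0+:8] prio=128 & 0xff = 0x80; word=0xca80
word = 0xca80 → big-endian bytes:
  [0]=0xca  [1]=0x80

ca 80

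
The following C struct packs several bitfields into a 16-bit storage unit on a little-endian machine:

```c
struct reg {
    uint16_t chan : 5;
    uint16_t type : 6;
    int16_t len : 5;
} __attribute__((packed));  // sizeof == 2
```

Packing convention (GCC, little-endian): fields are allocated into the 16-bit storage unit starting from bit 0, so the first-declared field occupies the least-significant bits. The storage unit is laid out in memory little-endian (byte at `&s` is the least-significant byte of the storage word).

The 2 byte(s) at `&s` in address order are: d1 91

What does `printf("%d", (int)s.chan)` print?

[0]=0xd1 [1]=0x91 (little-endian) → word 0x91d1
chan:5 @ bit 0 → (0x91d1>>0)&0x1f = 0x11  ←
type:6 @ bit 5 → (0x91d1>>5)&0x3f = 0xe
len:5 @ bit 11 → (0x91d1>>11)&0x1f = 0x12

17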